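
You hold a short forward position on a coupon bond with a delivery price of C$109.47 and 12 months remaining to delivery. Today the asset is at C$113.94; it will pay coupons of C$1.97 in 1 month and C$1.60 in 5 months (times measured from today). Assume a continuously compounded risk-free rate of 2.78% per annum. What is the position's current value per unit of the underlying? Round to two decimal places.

PV(remaining coupons) I = 1.97·e^(−0.0278·1/12) + 1.60·e^(−0.0278·5/12) = 3.5470
Current forward F = (S − I)·e^(rT) = (113.94 − 3.5470)·e^(0.0278·12/12) = 110.3930 × 1.028190 = 113.5050
Value (long) = (F − K)·e^(−rT) = (113.5050 − 109.47) × 0.972583 = 3.9244
Short position value = −(long value) = -C$3.92

-C$3.92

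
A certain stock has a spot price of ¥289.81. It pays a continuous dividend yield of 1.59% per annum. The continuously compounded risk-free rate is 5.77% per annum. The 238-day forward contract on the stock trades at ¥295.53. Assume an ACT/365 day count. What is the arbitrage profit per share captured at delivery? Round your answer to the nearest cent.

¥2.29 per share

Fair forward: F* = S·e^(carry·T), with carry = (r − q) = 0.0577 − 0.0159 = 0.0418
F* = 289.81 · e^(0.0418 × 238/365) = 289.81 · e^0.027256 = 289.81 × 1.027631 = ¥297.8177
Market ¥295.53 < fair ¥297.8177: forward underpriced → reverse cash-and-carry (short spot, go long the forward).
At maturity, profit = |F_mkt − F*| = |295.53 − 297.8177| = ¥2.29 per share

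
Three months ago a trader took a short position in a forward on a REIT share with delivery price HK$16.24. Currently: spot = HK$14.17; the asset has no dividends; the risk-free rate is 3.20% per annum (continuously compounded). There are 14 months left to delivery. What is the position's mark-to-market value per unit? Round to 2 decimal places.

Current fair forward for the remaining 14 months: F = S·e^(r·T), r = 0.0320
F = 14.17 · e^(0.0320 × 14/12) = 14.17 × 1.038039 = 14.7090
Value of long forward = (F − K)·e^(−rT) = (14.7090 − 16.24) · e^(−0.0320·14/12)
= -1.5310 × 0.963355 = -1.47
Short position value = −(long value) = HK$1.47

HK$1.47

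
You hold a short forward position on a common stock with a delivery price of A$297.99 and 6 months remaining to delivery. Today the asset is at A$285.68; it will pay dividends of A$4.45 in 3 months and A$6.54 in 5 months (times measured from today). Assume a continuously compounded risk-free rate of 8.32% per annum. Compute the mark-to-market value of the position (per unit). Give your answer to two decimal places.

A$10.84

PV(remaining dividends) I = 4.45·e^(−0.0832·3/12) + 6.54·e^(−0.0832·5/12) = 10.6756
Current forward F = (S − I)·e^(rT) = (285.68 − 10.6756)·e^(0.0832·6/12) = 275.0044 × 1.042477 = 286.6858
Value (long) = (F − K)·e^(−rT) = (286.6858 − 297.99) × 0.959253 = -10.8436
Short position value = −(long value) = A$10.84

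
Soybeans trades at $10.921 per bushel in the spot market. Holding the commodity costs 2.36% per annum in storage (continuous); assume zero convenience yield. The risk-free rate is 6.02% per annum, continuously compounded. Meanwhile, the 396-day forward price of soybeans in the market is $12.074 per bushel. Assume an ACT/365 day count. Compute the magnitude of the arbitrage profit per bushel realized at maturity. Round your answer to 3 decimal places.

Fair forward: F* = S·e^(carry·T), with carry = (r + u) = 0.0602 + 0.0236 = 0.0838
F* = 10.921 · e^(0.0838 × 396/365) = 10.921 · e^0.090917 = 10.921 × 1.095178 = $11.9604
Market $12.074 > fair $11.9604: forward overpriced → cash-and-carry (buy spot, short the forward).
At maturity, profit = |F_mkt − F*| = |12.074 − 11.9604| = $0.114 per bushel

$0.114 per bushel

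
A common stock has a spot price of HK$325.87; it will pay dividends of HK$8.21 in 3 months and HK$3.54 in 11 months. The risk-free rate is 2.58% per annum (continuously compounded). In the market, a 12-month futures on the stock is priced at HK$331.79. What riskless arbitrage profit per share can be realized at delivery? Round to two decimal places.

HK$9.32 per share

PV(dividends) I = 8.21·e^(−0.0258·3/12) + 3.54·e^(−0.0258·11/12) = 11.6145
Fair futures F* = (S − I)·e^(rT) = (325.87 − 11.6145)·e^0.025800 = 314.2555 × 1.026136 = 322.4689
Market HK$331.79 > fair 322.4689: forward overpriced → cash-and-carry (borrow at r, buy the stock and collect the dividends, short the forward).
Profit at T = |F_mkt − F*| = |331.79 − 322.4689| = HK$9.32 per share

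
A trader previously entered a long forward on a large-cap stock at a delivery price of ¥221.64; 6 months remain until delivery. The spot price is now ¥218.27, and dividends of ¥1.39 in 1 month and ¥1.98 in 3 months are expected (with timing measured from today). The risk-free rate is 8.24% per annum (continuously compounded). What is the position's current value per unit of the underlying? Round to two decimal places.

¥2.26

PV(remaining dividends) I = 1.39·e^(−0.0824·1/12) + 1.98·e^(−0.0824·3/12) = 3.3201
Current forward F = (S − I)·e^(rT) = (218.27 − 3.3201)·e^(0.0824·6/12) = 214.9499 × 1.042060 = 223.9907
Value (long) = (F − K)·e^(−rT) = (223.9907 − 221.64) × 0.959637 = 2.2558
Value = ¥2.26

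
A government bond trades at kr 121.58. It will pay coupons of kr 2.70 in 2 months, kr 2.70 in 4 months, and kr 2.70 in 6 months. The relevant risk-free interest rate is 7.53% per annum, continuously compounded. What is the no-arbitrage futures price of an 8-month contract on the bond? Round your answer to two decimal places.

kr 119.53

PV(coupons) I = 2.70·e^(−0.0753·2/12) + 2.70·e^(−0.0753·4/12) + 2.70·e^(−0.0753·6/12)
I = 2.6663 + 2.6331 + 2.6002 = 7.8996
F = (S − I)·e^(rT) = (121.58 − 7.8996) · e^(0.0753·8/12)
= 113.6804 · e^0.050200 = 113.6804 × 1.051481 = kr 119.53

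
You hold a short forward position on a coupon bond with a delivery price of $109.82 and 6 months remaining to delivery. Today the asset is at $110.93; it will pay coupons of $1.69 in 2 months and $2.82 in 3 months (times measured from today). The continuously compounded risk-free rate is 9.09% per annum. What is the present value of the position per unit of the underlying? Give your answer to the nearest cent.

PV(remaining coupons) I = 1.69·e^(−0.0909·2/12) + 2.82·e^(−0.0909·3/12) = 4.4212
Current forward F = (S − I)·e^(rT) = (110.93 − 4.4212)·e^(0.0909·6/12) = 106.5088 × 1.046499 = 111.4614
Value (long) = (F − K)·e^(−rT) = (111.4614 − 109.82) × 0.955567 = 1.5685
Short position value = −(long value) = -$1.57

-$1.57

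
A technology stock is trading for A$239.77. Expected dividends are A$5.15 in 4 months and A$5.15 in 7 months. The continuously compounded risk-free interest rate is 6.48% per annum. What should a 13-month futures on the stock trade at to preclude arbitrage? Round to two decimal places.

A$246.48

PV(dividends) I = 5.15·e^(−0.0648·4/12) + 5.15·e^(−0.0648·7/12)
I = 5.0400 + 4.9590 = 9.9990
F = (S − I)·e^(rT) = (239.77 − 9.9990) · e^(0.0648·13/12)
= 229.7710 · e^0.070200 = 229.7710 × 1.072723 = A$246.48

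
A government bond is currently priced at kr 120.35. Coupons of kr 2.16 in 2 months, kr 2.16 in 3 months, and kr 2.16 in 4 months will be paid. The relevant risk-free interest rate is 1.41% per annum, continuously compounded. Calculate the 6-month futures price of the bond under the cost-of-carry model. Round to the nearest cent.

kr 114.70

PV(coupons) I = 2.16·e^(−0.0141·2/12) + 2.16·e^(−0.0141·3/12) + 2.16·e^(−0.0141·4/12)
I = 2.1549 + 2.1524 + 2.1499 = 6.4572
F = (S − I)·e^(rT) = (120.35 − 6.4572) · e^(0.0141·6/12)
= 113.8928 · e^0.007050 = 113.8928 × 1.007075 = kr 114.70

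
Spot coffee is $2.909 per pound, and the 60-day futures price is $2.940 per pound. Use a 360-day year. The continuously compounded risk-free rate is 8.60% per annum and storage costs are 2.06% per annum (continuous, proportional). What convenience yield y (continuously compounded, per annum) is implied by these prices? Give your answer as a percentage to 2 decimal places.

4.30%

F = S·e^((r+u−y)T) ⇒ (r+u−y) = ln(F/S)/T
ln(2.940/2.909) = 0.010600; /T ⇒ 0.063600
y = r + u − ln(F/S)/T = 0.0860 + 0.0206 − 0.063600 = 0.043000
y = 4.30%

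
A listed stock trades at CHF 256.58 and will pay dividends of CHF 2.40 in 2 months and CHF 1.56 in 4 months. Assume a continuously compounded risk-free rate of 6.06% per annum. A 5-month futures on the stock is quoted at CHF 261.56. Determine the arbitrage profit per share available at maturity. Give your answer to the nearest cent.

CHF 2.42 per share

PV(dividends) I = 2.40·e^(−0.0606·2/12) + 1.56·e^(−0.0606·4/12) = 3.9047
Fair futures F* = (S − I)·e^(rT) = (256.58 − 3.9047)·e^0.025250 = 252.6753 × 1.025571 = 259.1365
Market CHF 261.56 > fair 259.1365: forward overpriced → cash-and-carry (borrow at r, buy the stock and collect the dividends, short the forward).
Profit at T = |F_mkt − F*| = |261.56 − 259.1365| = CHF 2.42 per share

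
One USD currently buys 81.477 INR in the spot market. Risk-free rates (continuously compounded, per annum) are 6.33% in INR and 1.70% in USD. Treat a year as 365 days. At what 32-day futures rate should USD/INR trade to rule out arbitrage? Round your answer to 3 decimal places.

81.808

F = S·e^((r_INR − r_USD)T) = 81.477 · e^((0.0633 − 0.0170) × 32/365)
= 81.477 · e^0.004059 = 81.477 × 1.004067
F = 81.808 INR per USD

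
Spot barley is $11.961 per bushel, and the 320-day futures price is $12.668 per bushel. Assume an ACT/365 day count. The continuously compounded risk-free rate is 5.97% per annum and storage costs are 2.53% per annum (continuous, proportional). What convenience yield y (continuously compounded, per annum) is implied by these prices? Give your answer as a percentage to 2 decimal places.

1.95%

F = S·e^((r+u−y)T) ⇒ (r+u−y) = ln(F/S)/T
ln(12.668/11.961) = 0.057428; /T ⇒ 0.065504
y = r + u − ln(F/S)/T = 0.0597 + 0.0253 − 0.065504 = 0.019496
y = 1.95%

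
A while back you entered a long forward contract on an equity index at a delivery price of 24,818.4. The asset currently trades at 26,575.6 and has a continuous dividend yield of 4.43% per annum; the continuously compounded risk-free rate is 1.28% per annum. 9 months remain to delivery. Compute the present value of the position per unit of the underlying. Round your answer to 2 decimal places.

Current fair forward for the remaining 9 months: F = S·e^((r − q)·T), (r − q) = 0.0128 − 0.0443 = -0.0315
F = 26575.6 · e^(-0.0315 × 9/12) = 26575.6 × 0.97665189 = 25955.1100
Value of long forward = (F − K)·e^(−rT) = (25955.1100 − 24818.4) · e^(−0.0128·9/12)
= 1136.7100 × 0.99044593 = 1125.85

1125.85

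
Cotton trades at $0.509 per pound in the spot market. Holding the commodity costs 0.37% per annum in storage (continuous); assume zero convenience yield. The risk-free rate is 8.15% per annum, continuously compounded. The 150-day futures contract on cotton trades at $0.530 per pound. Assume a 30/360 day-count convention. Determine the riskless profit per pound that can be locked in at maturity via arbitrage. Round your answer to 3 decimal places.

$0.003 per pound

Fair futures: F* = S·e^(carry·T), with carry = (r + u) = 0.0815 + 0.0037 = 0.0852
F* = 0.509 · e^(0.0852 × 150/360) = 0.509 · e^0.035500 = 0.509 × 1.036138 = $0.5274
Market $0.530 > fair $0.5274: forward overpriced → cash-and-carry (buy spot, short the forward).
At maturity, profit = |F_mkt − F*| = |0.530 − 0.5274| = $0.003 per pound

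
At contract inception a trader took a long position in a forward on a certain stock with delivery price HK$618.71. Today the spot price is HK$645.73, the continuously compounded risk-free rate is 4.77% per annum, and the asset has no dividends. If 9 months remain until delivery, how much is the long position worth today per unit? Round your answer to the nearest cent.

HK$48.76

Current fair forward for the remaining 9 months: F = S·e^(r·T), r = 0.0477
F = 645.73 · e^(0.0477 × 9/12) = 645.73 × 1.036423 = 669.2494
Value of long forward = (F − K)·e^(−rT) = (669.2494 − 618.71) · e^(−0.0477·9/12)
= 50.5394 × 0.964857 = 48.76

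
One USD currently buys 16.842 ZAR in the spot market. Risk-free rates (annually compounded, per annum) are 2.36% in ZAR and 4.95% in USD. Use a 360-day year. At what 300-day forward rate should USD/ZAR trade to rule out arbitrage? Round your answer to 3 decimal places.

16.495

By covered interest parity, F = S · (1+r_ZAR)^T / (1+r_USD)^T
= 16.842 × 1.019628 / 1.041083 = 16.842 × 0.979392
F = 16.495 ZAR per USD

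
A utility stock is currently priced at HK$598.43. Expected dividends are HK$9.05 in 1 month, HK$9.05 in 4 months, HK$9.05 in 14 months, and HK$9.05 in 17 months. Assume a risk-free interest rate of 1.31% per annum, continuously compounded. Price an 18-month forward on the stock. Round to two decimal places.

PV(dividends) I = 9.05·e^(−0.0131·1/12) + 9.05·e^(−0.0131·4/12) + 9.05·e^(−0.0131·14/12) + 9.05·e^(−0.0131·17/12)
I = 9.0401 + 9.0106 + 8.9127 + 8.8836 = 35.8470
F = (S − I)·e^(rT) = (598.43 − 35.8470) · e^(0.0131·18/12)
= 562.5830 · e^0.019650 = 562.5830 × 1.019844 = HK$573.75

HK$573.75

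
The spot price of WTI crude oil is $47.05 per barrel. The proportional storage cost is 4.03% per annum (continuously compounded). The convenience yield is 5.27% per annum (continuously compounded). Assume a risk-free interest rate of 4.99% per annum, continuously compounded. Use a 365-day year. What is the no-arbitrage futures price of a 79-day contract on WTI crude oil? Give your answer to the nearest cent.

Net carry = r + u − y = 0.0499 + 0.0403 − 0.0527 = 0.0375
F = S·e^((r+u−y)T) = 47.05 · e^(0.0375 × 79/365) = 47.05 · e^0.008116
= 47.05 × 1.008149 = $47.43 per barrel

$47.43 per barrel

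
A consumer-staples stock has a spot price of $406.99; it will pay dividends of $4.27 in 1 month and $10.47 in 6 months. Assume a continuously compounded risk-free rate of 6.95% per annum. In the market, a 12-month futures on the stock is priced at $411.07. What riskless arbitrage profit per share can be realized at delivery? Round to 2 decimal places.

$9.82 per share

PV(dividends) I = 4.27·e^(−0.0695·1/12) + 10.47·e^(−0.0695·6/12) = 14.3578
Fair futures F* = (S − I)·e^(rT) = (406.99 − 14.3578)·e^0.069500 = 392.6322 × 1.071972 = 420.8907
Market $411.07 < fair 420.8907: forward underpriced → reverse cash-and-carry (short the stock, invest proceeds at r, pay the dividends, go long the forward).
Profit at T = |F_mkt − F*| = |411.07 − 420.8907| = $9.82 per share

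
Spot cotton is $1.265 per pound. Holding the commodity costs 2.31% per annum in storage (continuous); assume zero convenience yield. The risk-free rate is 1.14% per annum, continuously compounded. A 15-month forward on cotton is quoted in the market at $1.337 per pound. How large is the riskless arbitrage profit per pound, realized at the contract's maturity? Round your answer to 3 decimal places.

$0.016 per pound

Fair forward: F* = S·e^(carry·T), with carry = (r + u) = 0.0114 + 0.0231 = 0.0345
F* = 1.265 · e^(0.0345 × 15/12) = 1.265 · e^0.043125 = 1.265 × 1.044068 = $1.3207
Market $1.337 > fair $1.3207: forward overpriced → cash-and-carry (buy spot, short the forward).
At maturity, profit = |F_mkt − F*| = |1.337 − 1.3207| = $0.016 per pound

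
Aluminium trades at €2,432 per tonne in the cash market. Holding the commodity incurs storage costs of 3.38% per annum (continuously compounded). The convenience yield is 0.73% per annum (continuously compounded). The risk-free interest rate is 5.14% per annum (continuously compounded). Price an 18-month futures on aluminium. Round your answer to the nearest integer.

Net carry = r + u − y = 0.0514 + 0.0338 − 0.0073 = 0.0779
F = S·e^((r+u−y)T) = 2432 · e^(0.0779 × 18/12) = 2432 · e^0.116850
= 2432 × 1.123951 = €2,733 per tonne

€2,733 per tonne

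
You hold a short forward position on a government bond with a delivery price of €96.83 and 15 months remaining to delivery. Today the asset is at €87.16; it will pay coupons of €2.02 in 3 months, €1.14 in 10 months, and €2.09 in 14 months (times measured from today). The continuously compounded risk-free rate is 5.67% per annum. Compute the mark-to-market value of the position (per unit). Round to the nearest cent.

€8.08

PV(remaining coupons) I = 2.02·e^(−0.0567·3/12) + 1.14·e^(−0.0567·10/12) + 2.09·e^(−0.0567·14/12) = 5.0352
Current forward F = (S − I)·e^(rT) = (87.16 − 5.0352)·e^(0.0567·15/12) = 82.1248 × 1.073447 = 88.1566
Value (long) = (F − K)·e^(−rT) = (88.1566 − 96.83) × 0.931578 = -8.0799
Short position value = −(long value) = €8.08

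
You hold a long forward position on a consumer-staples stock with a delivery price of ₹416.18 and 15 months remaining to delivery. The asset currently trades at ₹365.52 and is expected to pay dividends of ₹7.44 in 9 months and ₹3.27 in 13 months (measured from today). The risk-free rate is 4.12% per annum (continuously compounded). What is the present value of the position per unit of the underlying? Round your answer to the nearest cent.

PV(remaining dividends) I = 7.44·e^(−0.0412·9/12) + 3.27·e^(−0.0412·13/12) = 10.3409
Current forward F = (S − I)·e^(rT) = (365.52 − 10.3409)·e^(0.0412·15/12) = 355.1791 × 1.052849 = 373.9500
Value (long) = (F − K)·e^(−rT) = (373.9500 − 416.18) × 0.949804 = -40.1102
Value = -₹40.11

-₹40.11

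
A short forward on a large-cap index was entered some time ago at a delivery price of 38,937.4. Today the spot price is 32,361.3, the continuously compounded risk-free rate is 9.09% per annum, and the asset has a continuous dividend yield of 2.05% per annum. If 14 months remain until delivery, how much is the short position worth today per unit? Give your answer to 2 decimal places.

3423.00

Current fair forward for the remaining 14 months: F = S·e^((r − q)·T), (r − q) = 0.0909 − 0.0205 = 0.0704
F = 32361.3 · e^(0.0704 × 14/12) = 32361.3 × 1.08560055 = 35131.4451
Value of long forward = (F − K)·e^(−rT) = (35131.4451 − 38937.4) · e^(−0.0909·14/12)
= -3805.9549 × 0.89937968 = -3423.00
Short position value = −(long value) = 3423.00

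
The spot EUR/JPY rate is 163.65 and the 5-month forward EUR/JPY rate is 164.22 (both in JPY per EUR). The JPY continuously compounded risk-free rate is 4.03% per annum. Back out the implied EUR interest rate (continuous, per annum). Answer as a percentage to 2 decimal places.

3.20%

F = S·e^((r_JPY − r_EUR)T) ⇒ r_EUR = r_JPY − ln(F/S)/T
ln(164.22/163.65) = 0.003477; /(5/12) = 0.008345
r_EUR = 0.0403 − 0.008345 = 0.031955
r_EUR = 3.20%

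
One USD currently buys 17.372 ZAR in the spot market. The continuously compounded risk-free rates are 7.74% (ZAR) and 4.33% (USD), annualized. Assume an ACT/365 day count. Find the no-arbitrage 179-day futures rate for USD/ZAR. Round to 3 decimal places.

F = S·e^((r_ZAR − r_USD)T) = 17.372 · e^((0.0774 − 0.0433) × 179/365)
= 17.372 · e^0.016723 = 17.372 × 1.016864
F = 17.665 ZAR per USD

17.665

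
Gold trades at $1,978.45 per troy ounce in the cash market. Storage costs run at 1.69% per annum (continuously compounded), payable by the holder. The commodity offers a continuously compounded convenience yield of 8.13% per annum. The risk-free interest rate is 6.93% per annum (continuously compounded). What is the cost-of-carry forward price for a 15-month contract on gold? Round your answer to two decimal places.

$1,990.61 per troy ounce

Net carry = r + u − y = 0.0693 + 0.0169 − 0.0813 = 0.0049
F = S·e^((r+u−y)T) = 1978.45 · e^(0.0049 × 15/12) = 1978.45 · e^0.00612500
= 1978.45 × 1.00614380 = $1,990.61 per troy ounce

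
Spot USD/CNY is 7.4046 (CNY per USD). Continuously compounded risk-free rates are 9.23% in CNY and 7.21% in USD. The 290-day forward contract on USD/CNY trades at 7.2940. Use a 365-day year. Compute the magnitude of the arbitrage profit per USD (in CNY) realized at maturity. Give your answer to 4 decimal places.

Fair forward: F* = S·e^(carry·T), with carry = (r_CNY − r_USD) = 0.0923 − 0.0721 = 0.0202
F* = 7.4046 · e^(0.0202 × 290/365) = 7.4046 · e^0.016049 = 7.4046 × 1.016178 = 7.5244
Market 7.2940 < fair 7.5244: forward underpriced → reverse cash-and-carry (short spot, go long the forward).
At maturity, profit = |F_mkt − F*| = |7.2940 − 7.5244| = 0.2304 per USD (in CNY)

0.2304 per USD (in CNY)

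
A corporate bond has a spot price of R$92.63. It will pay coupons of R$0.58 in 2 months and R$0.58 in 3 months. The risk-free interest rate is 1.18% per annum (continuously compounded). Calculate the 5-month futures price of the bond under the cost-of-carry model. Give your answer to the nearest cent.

PV(coupons) I = 0.58·e^(−0.0118·2/12) + 0.58·e^(−0.0118·3/12)
I = 0.5789 + 0.5783 = 1.1572
F = (S − I)·e^(rT) = (92.63 − 1.1572) · e^(0.0118·5/12)
= 91.4728 · e^0.004917 = 91.4728 × 1.004929 = R$91.92

R$91.92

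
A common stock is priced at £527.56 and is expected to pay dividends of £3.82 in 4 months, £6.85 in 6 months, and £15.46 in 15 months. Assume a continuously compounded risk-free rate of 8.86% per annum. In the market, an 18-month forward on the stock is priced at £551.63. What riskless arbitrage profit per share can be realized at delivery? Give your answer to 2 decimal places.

PV(dividends) I = 3.82·e^(−0.0886·4/12) + 6.85·e^(−0.0886·6/12) + 15.46·e^(−0.0886·15/12) = 24.1012
Fair forward F* = (S − I)·e^(rT) = (527.56 − 24.1012)·e^0.132900 = 503.4588 × 1.142136 = 575.0184
Market £551.63 < fair 575.0184: forward underpriced → reverse cash-and-carry (short the stock, invest proceeds at r, pay the dividends, go long the forward).
Profit at T = |F_mkt − F*| = |551.63 − 575.0184| = £23.39 per share

£23.39 per share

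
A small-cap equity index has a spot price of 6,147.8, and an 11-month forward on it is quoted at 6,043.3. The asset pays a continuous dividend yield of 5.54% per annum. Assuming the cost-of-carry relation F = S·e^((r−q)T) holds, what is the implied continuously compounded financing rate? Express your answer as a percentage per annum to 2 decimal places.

3.67%

From F = S·e^((r−q)T): (r − q) = ln(F/S)/T
ln(6043.3/6147.8) = ln(0.983002) = -0.017144
(r − q) = -0.017144 / (11/12) = -0.018703
r = ln(F/S)/T + q = -0.018703 + 0.0554 = 0.036697
r = 3.67%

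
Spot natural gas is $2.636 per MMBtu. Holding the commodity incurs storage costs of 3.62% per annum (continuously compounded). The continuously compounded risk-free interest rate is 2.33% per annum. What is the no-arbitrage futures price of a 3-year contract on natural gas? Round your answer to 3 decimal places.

$3.151 per MMBtu

Net carry = r + u − y = 0.0233 + 0.0362 − 0.0000 = 0.0595
F = S·e^((r+u−y)T) = 2.636 · e^(0.0595 × 3) = 2.636 · e^0.178500
= 2.636 × 1.195423 = $3.151 per MMBtu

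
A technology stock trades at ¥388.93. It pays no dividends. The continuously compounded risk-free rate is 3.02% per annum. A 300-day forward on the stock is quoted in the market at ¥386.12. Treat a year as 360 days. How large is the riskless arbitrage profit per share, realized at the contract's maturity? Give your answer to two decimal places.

¥12.72 per share

Fair forward: F* = S·e^(carry·T), with carry = r = 0.0302
F* = 388.93 · e^(0.0302 × 300/360) = 388.93 · e^0.025167 = 388.93 × 1.025486 = ¥398.8423
Market ¥386.12 < fair ¥398.8423: forward underpriced → reverse cash-and-carry (short spot, go long the forward).
At maturity, profit = |F_mkt − F*| = |386.12 − 398.8423| = ¥12.72 per share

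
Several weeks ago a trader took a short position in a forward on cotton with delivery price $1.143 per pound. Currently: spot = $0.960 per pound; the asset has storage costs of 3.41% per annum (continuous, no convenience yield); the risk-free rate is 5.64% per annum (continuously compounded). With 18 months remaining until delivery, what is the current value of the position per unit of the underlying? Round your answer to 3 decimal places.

Current fair forward for the remaining 18 months: F = S·e^((r + u)·T), (r + u) = 0.0564 + 0.0341 = 0.0905
F = 0.960 · e^(0.0905 × 18/12) = 0.960 × 1.145396 = 1.0996
Value of long forward = (F − K)·e^(−rT) = (1.0996 − 1.143) · e^(−0.0564·18/12)
= -0.0434 × 0.918880 = -0.040
Short position value = −(long value) = $0.040

$0.040 per pound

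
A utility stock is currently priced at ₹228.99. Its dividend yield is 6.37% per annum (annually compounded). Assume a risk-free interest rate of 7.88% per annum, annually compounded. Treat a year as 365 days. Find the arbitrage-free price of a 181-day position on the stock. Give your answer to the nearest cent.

₹230.60

F = S · (1+r)^T / (1+q)^T
= 228.99 × 1.038329 / 1.031097 = 228.99 × 1.007014
F = ₹230.60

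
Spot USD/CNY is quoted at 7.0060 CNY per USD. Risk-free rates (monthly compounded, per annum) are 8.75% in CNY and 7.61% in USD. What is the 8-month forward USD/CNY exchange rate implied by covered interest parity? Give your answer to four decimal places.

7.0591

By covered interest parity, F = S · (1+r_CNY/12)^(12T) / (1+r_USD/12)^(12T)
= 7.0060 × 1.059844 / 1.051874 = 7.0060 × 1.007577
F = 7.0591 CNY per USD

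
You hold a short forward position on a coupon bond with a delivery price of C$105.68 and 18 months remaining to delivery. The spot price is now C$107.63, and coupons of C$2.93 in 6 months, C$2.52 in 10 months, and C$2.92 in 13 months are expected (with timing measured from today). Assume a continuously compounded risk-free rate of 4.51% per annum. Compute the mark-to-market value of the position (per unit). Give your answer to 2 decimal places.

PV(remaining coupons) I = 2.93·e^(−0.0451·6/12) + 2.52·e^(−0.0451·10/12) + 2.92·e^(−0.0451·13/12) = 8.0725
Current forward F = (S − I)·e^(rT) = (107.63 − 8.0725)·e^(0.0451·18/12) = 99.5575 × 1.069991 = 106.5256
Value (long) = (F − K)·e^(−rT) = (106.5256 − 105.68) × 0.934588 = 0.7903
Short position value = −(long value) = -C$0.79

-C$0.79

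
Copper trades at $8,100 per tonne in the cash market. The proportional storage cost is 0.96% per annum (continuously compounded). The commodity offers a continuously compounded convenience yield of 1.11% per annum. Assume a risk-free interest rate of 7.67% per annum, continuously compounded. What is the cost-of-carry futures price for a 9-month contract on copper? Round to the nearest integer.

Net carry = r + u − y = 0.0767 + 0.0096 − 0.0111 = 0.0752
F = S·e^((r+u−y)T) = 8100 · e^(0.0752 × 9/12) = 8100 · e^0.056400
= 8100 × 1.058021 = $8,570 per tonne

$8,570 per tonne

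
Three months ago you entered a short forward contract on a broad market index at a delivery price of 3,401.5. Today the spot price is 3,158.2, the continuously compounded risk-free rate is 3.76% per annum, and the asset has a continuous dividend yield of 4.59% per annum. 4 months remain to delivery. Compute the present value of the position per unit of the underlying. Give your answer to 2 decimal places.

248.89

Current fair forward for the remaining 4 months: F = S·e^((r − q)·T), (r − q) = 0.0376 − 0.0459 = -0.0083
F = 3158.2 · e^(-0.0083 × 4/12) = 3158.2 × 0.99723716 = 3149.4744
Value of long forward = (F − K)·e^(−rT) = (3149.4744 − 3401.5) · e^(−0.0376·4/12)
= -252.0256 × 0.98754488 = -248.89
Short position value = −(long value) = 248.89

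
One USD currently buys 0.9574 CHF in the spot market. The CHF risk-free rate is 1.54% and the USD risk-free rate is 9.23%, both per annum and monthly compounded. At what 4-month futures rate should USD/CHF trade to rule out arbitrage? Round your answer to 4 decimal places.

0.9333

By covered interest parity, F = S · (1+r_CHF/12)^(12T) / (1+r_USD/12)^(12T)
= 0.9574 × 1.005143 / 1.031123 = 0.9574 × 0.974804
F = 0.9333 CHF per USD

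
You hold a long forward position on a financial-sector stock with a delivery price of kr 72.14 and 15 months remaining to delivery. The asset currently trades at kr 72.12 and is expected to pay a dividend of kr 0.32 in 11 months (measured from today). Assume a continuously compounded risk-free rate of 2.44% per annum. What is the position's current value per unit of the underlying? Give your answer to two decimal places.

kr 1.83

PV(remaining dividends) I = 0.32·e^(−0.0244·11/12) = 0.3129
Current forward F = (S − I)·e^(rT) = (72.12 − 0.3129)·e^(0.0244·15/12) = 71.8071 × 1.030970 = 74.0310
Value (long) = (F − K)·e^(−rT) = (74.0310 − 72.14) × 0.969960 = 1.8342
Value = kr 1.83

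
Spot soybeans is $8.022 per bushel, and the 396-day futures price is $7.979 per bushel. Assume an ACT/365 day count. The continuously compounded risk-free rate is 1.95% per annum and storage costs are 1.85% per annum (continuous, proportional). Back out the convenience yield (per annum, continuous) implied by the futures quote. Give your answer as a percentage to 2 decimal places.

F = S·e^((r+u−y)T) ⇒ (r+u−y) = ln(F/S)/T
ln(7.979/8.022) = -0.005375; /T ⇒ -0.004954
y = r + u − ln(F/S)/T = 0.0195 + 0.0185 + 0.004954 = 0.042954
y = 4.30%

4.30%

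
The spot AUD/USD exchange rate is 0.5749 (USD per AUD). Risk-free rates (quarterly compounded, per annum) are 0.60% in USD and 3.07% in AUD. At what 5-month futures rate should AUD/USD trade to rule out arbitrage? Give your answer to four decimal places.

By covered interest parity, F = S · (1+r_USD/4)^(4T) / (1+r_AUD/4)^(4T)
= 0.5749 × 1.002501 / 1.012824 = 0.5749 × 0.989808
F = 0.5690 USD per AUD

0.5690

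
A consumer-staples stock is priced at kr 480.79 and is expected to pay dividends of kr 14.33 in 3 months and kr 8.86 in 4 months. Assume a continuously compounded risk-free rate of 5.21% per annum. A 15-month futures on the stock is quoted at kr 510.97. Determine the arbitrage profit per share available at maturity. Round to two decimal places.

kr 22.22 per share

PV(dividends) I = 14.33·e^(−0.0521·3/12) + 8.86·e^(−0.0521·4/12) = 22.8520
Fair futures F* = (S − I)·e^(rT) = (480.79 − 22.8520)·e^0.065125 = 457.9380 × 1.067292 = 488.7536
Market kr 510.97 > fair 488.7536: forward overpriced → cash-and-carry (borrow at r, buy the stock and collect the dividends, short the forward).
Profit at T = |F_mkt − F*| = |510.97 − 488.7536| = kr 22.22 per share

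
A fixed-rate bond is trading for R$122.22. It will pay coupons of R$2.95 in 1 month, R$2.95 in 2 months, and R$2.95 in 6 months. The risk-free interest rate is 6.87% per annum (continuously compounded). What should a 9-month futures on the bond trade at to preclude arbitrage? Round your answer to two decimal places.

PV(coupons) I = 2.95·e^(−0.0687·1/12) + 2.95·e^(−0.0687·2/12) + 2.95·e^(−0.0687·6/12)
I = 2.9332 + 2.9164 + 2.8504 = 8.7000
F = (S − I)·e^(rT) = (122.22 − 8.7000) · e^(0.0687·9/12)
= 113.5200 · e^0.051525 = 113.5200 × 1.052876 = R$119.52

R$119.52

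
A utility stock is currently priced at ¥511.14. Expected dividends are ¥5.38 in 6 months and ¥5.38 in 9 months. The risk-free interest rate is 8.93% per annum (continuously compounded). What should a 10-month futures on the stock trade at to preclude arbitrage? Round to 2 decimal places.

PV(dividends) I = 5.38·e^(−0.0893·6/12) + 5.38·e^(−0.0893·9/12)
I = 5.1451 + 5.0315 = 10.1766
F = (S − I)·e^(rT) = (511.14 − 10.1766) · e^(0.0893·10/12)
= 500.9634 · e^0.074417 = 500.9634 × 1.077256 = ¥539.67

¥539.67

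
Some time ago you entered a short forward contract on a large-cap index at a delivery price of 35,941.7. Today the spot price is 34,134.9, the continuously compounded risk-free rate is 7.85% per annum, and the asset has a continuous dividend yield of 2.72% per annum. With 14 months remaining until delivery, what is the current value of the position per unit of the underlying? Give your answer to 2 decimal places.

-272.42

Current fair forward for the remaining 14 months: F = S·e^((r − q)·T), (r − q) = 0.0785 − 0.0272 = 0.0513
F = 34134.9 · e^(0.0513 × 14/12) = 34134.9 × 1.06167728 = 36240.2478
Value of long forward = (F − K)·e^(−rT) = (36240.2478 − 35941.7) · e^(−0.0785·14/12)
= 298.5478 × 0.91248527 = 272.42
Short position value = −(long value) = -272.42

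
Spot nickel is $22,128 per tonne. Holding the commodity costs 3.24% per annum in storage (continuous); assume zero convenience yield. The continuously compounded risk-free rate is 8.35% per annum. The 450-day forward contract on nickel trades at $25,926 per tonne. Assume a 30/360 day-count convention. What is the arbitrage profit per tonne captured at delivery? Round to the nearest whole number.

Fair forward: F* = S·e^(carry·T), with carry = (r + u) = 0.0835 + 0.0324 = 0.1159
F* = 22128 · e^(0.1159 × 450/360) = 22128 · e^0.144875 = 22128 × 1.155895 = $25577.6446
Market $25926 > fair $25577.6446: forward overpriced → cash-and-carry (buy spot, short the forward).
At maturity, profit = |F_mkt − F*| = |25926 − 25577.6446| = $348 per tonne

$348 per tonne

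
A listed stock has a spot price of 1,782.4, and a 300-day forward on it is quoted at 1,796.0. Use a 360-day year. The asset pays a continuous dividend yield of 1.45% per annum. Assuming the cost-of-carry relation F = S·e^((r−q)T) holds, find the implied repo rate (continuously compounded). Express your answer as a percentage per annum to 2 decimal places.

2.36%

From F = S·e^((r−q)T): (r − q) = ln(F/S)/T
ln(1796.0/1782.4) = ln(1.007630) = 0.007601
(r − q) = 0.007601 / (300/360) = 0.009121
r = ln(F/S)/T + q = 0.009121 + 0.0145 = 0.023621
r = 2.36%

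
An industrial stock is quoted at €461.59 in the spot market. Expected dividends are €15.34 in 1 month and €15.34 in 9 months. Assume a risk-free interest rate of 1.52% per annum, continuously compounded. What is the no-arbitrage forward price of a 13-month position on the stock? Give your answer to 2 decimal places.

PV(dividends) I = 15.34·e^(−0.0152·1/12) + 15.34·e^(−0.0152·9/12)
I = 15.3206 + 15.1661 = 30.4867
F = (S − I)·e^(rT) = (461.59 − 30.4867) · e^(0.0152·13/12)
= 431.1033 · e^0.016467 = 431.1033 × 1.016603 = €438.26

€438.26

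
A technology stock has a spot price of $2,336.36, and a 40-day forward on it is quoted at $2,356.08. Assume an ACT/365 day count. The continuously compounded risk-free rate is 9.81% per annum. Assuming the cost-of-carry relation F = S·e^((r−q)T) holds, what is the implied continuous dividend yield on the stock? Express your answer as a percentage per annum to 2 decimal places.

From F = S·e^((r−q)T): (r − q) = ln(F/S)/T
ln(2356.08/2336.36) = ln(1.008440) = 0.008405
(r − q) = 0.008405 / (40/365) = 0.076696
q = r − ln(F/S)/T = 0.0981 − 0.076696 = 0.021404
q = 2.14%

2.14%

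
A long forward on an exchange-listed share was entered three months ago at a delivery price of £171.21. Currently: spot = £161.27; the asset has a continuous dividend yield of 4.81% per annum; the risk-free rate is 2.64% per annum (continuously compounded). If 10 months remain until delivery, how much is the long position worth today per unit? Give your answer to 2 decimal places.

-£12.55

Current fair forward for the remaining 10 months: F = S·e^((r − q)·T), (r − q) = 0.0264 − 0.0481 = -0.0217
F = 161.27 · e^(-0.0217 × 10/12) = 161.27 × 0.982079 = 158.3799
Value of long forward = (F − K)·e^(−rT) = (158.3799 − 171.21) · e^(−0.0264·10/12)
= -12.8301 × 0.978240 = -12.55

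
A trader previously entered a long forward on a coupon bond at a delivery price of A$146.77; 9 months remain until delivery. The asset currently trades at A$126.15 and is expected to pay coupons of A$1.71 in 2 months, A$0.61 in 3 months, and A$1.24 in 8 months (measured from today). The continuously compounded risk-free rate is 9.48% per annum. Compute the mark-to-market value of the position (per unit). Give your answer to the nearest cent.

-A$13.99

PV(remaining coupons) I = 1.71·e^(−0.0948·2/12) + 0.61·e^(−0.0948·3/12) + 1.24·e^(−0.0948·8/12) = 3.4430
Current forward F = (S − I)·e^(rT) = (126.15 − 3.4430)·e^(0.0948·9/12) = 122.7070 × 1.073689 = 131.7492
Value (long) = (F − K)·e^(−rT) = (131.7492 − 146.77) × 0.931369 = -13.9899
Value = -A$13.99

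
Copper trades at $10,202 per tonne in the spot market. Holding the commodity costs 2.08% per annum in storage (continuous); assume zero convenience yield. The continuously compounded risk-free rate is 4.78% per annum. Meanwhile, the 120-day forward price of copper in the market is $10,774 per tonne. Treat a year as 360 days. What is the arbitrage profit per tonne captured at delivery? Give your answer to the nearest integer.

$336 per tonne

Fair forward: F* = S·e^(carry·T), with carry = (r + u) = 0.0478 + 0.0208 = 0.0686
F* = 10202 · e^(0.0686 × 120/360) = 10202 · e^0.022867 = 10202 × 1.023130 = $10437.9723
Market $10774 > fair $10437.9723: forward overpriced → cash-and-carry (buy spot, short the forward).
At maturity, profit = |F_mkt − F*| = |10774 − 10437.9723| = $336 per tonne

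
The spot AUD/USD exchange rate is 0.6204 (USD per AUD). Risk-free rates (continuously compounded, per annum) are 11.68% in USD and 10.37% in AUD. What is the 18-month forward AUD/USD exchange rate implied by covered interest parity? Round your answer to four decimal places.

F = S·e^((r_USD − r_AUD)T) = 0.6204 · e^((0.1168 − 0.1037) × 18/12)
= 0.6204 · e^0.019650 = 0.6204 × 1.019844
F = 0.6327 USD per AUD

0.6327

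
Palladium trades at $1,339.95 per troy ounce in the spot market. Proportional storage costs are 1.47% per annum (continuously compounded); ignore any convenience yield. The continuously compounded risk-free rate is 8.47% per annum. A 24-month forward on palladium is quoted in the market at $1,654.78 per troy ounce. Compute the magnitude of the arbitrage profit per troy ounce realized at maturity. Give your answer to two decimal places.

Fair forward: F* = S·e^(carry·T), with carry = (r + u) = 0.0847 + 0.0147 = 0.0994
F* = 1339.95 · e^(0.0994 × 24/12) = 1339.95 · e^0.19880000 = 1339.95 × 1.21993795 = $1634.6559
Market $1654.78 > fair $1634.6559: forward overpriced → cash-and-carry (buy spot, short the forward).
At maturity, profit = |F_mkt − F*| = |1654.78 − 1634.6559| = $20.12 per troy ounce

$20.12 per troy ounce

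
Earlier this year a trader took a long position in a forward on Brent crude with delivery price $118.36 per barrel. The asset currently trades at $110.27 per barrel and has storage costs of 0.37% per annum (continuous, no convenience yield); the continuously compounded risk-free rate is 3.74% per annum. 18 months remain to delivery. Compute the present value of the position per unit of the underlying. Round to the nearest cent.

-$1.02 per barrel

Current fair forward for the remaining 18 months: F = S·e^((r + u)·T), (r + u) = 0.0374 + 0.0037 = 0.0411
F = 110.27 · e^(0.0411 × 18/12) = 110.27 × 1.063590 = 117.2821
Value of long forward = (F − K)·e^(−rT) = (117.2821 − 118.36) · e^(−0.0374·18/12)
= -1.0779 × 0.945445 = -1.02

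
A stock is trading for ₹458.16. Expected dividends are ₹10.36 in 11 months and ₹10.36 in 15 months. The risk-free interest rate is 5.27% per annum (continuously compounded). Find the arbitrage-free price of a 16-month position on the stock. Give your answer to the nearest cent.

₹470.52

PV(dividends) I = 10.36·e^(−0.0527·11/12) + 10.36·e^(−0.0527·15/12)
I = 9.8714 + 9.6995 = 19.5709
F = (S − I)·e^(rT) = (458.16 − 19.5709) · e^(0.0527·16/12)
= 438.5891 · e^0.070267 = 438.5891 × 1.072795 = ₹470.52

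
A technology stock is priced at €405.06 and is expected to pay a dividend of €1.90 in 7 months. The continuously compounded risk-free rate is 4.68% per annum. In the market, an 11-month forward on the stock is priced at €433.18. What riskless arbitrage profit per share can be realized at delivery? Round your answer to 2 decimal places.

€12.29 per share

PV(dividends) I = 1.90·e^(−0.0468·7/12) = 1.8488
Fair forward F* = (S − I)·e^(rT) = (405.06 − 1.8488)·e^0.042900 = 403.2112 × 1.043834 = 420.8856
Market €433.18 > fair 420.8856: forward overpriced → cash-and-carry (borrow at r, buy the stock and collect the dividends, short the forward).
Profit at T = |F_mkt − F*| = |433.18 − 420.8856| = €12.29 per share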